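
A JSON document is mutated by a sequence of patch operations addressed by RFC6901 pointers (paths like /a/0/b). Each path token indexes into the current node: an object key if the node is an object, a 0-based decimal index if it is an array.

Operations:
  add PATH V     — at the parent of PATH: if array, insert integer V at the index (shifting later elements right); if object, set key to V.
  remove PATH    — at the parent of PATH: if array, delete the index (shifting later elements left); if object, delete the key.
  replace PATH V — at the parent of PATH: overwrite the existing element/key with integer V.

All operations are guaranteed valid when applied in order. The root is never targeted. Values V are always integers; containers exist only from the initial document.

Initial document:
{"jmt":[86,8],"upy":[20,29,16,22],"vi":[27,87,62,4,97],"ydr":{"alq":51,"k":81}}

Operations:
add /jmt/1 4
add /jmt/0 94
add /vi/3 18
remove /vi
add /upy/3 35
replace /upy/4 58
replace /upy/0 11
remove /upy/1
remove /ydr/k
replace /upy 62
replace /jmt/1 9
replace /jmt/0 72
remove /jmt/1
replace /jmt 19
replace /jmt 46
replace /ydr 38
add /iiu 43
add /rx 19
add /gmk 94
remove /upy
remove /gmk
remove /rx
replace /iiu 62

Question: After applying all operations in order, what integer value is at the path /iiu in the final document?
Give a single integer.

After op 1 (add /jmt/1 4): {"jmt":[86,4,8],"upy":[20,29,16,22],"vi":[27,87,62,4,97],"ydr":{"alq":51,"k":81}}
After op 2 (add /jmt/0 94): {"jmt":[94,86,4,8],"upy":[20,29,16,22],"vi":[27,87,62,4,97],"ydr":{"alq":51,"k":81}}
After op 3 (add /vi/3 18): {"jmt":[94,86,4,8],"upy":[20,29,16,22],"vi":[27,87,62,18,4,97],"ydr":{"alq":51,"k":81}}
After op 4 (remove /vi): {"jmt":[94,86,4,8],"upy":[20,29,16,22],"ydr":{"alq":51,"k":81}}
After op 5 (add /upy/3 35): {"jmt":[94,86,4,8],"upy":[20,29,16,35,22],"ydr":{"alq":51,"k":81}}
After op 6 (replace /upy/4 58): {"jmt":[94,86,4,8],"upy":[20,29,16,35,58],"ydr":{"alq":51,"k":81}}
After op 7 (replace /upy/0 11): {"jmt":[94,86,4,8],"upy":[11,29,16,35,58],"ydr":{"alq":51,"k":81}}
After op 8 (remove /upy/1): {"jmt":[94,86,4,8],"upy":[11,16,35,58],"ydr":{"alq":51,"k":81}}
After op 9 (remove /ydr/k): {"jmt":[94,86,4,8],"upy":[11,16,35,58],"ydr":{"alq":51}}
After op 10 (replace /upy 62): {"jmt":[94,86,4,8],"upy":62,"ydr":{"alq":51}}
After op 11 (replace /jmt/1 9): {"jmt":[94,9,4,8],"upy":62,"ydr":{"alq":51}}
After op 12 (replace /jmt/0 72): {"jmt":[72,9,4,8],"upy":62,"ydr":{"alq":51}}
After op 13 (remove /jmt/1): {"jmt":[72,4,8],"upy":62,"ydr":{"alq":51}}
After op 14 (replace /jmt 19): {"jmt":19,"upy":62,"ydr":{"alq":51}}
After op 15 (replace /jmt 46): {"jmt":46,"upy":62,"ydr":{"alq":51}}
After op 16 (replace /ydr 38): {"jmt":46,"upy":62,"ydr":38}
After op 17 (add /iiu 43): {"iiu":43,"jmt":46,"upy":62,"ydr":38}
After op 18 (add /rx 19): {"iiu":43,"jmt":46,"rx":19,"upy":62,"ydr":38}
After op 19 (add /gmk 94): {"gmk":94,"iiu":43,"jmt":46,"rx":19,"upy":62,"ydr":38}
After op 20 (remove /upy): {"gmk":94,"iiu":43,"jmt":46,"rx":19,"ydr":38}
After op 21 (remove /gmk): {"iiu":43,"jmt":46,"rx":19,"ydr":38}
After op 22 (remove /rx): {"iiu":43,"jmt":46,"ydr":38}
After op 23 (replace /iiu 62): {"iiu":62,"jmt":46,"ydr":38}
Value at /iiu: 62

Answer: 62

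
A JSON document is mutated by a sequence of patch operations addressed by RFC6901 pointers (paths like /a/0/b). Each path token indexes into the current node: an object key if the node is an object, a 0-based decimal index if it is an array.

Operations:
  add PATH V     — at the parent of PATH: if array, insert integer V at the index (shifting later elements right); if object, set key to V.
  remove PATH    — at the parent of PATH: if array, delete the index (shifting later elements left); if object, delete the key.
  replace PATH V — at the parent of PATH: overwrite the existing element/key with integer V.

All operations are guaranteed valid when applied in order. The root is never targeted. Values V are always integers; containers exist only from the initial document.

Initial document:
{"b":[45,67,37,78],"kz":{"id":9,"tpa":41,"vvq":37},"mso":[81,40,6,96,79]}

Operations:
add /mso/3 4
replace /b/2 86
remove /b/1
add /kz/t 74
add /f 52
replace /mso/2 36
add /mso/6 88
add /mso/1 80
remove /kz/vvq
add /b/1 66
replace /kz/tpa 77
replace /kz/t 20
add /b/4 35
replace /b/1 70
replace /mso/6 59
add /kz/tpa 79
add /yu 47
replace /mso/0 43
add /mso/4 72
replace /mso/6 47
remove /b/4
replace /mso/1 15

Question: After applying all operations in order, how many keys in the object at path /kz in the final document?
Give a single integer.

Answer: 3

Derivation:
After op 1 (add /mso/3 4): {"b":[45,67,37,78],"kz":{"id":9,"tpa":41,"vvq":37},"mso":[81,40,6,4,96,79]}
After op 2 (replace /b/2 86): {"b":[45,67,86,78],"kz":{"id":9,"tpa":41,"vvq":37},"mso":[81,40,6,4,96,79]}
After op 3 (remove /b/1): {"b":[45,86,78],"kz":{"id":9,"tpa":41,"vvq":37},"mso":[81,40,6,4,96,79]}
After op 4 (add /kz/t 74): {"b":[45,86,78],"kz":{"id":9,"t":74,"tpa":41,"vvq":37},"mso":[81,40,6,4,96,79]}
After op 5 (add /f 52): {"b":[45,86,78],"f":52,"kz":{"id":9,"t":74,"tpa":41,"vvq":37},"mso":[81,40,6,4,96,79]}
After op 6 (replace /mso/2 36): {"b":[45,86,78],"f":52,"kz":{"id":9,"t":74,"tpa":41,"vvq":37},"mso":[81,40,36,4,96,79]}
After op 7 (add /mso/6 88): {"b":[45,86,78],"f":52,"kz":{"id":9,"t":74,"tpa":41,"vvq":37},"mso":[81,40,36,4,96,79,88]}
After op 8 (add /mso/1 80): {"b":[45,86,78],"f":52,"kz":{"id":9,"t":74,"tpa":41,"vvq":37},"mso":[81,80,40,36,4,96,79,88]}
After op 9 (remove /kz/vvq): {"b":[45,86,78],"f":52,"kz":{"id":9,"t":74,"tpa":41},"mso":[81,80,40,36,4,96,79,88]}
After op 10 (add /b/1 66): {"b":[45,66,86,78],"f":52,"kz":{"id":9,"t":74,"tpa":41},"mso":[81,80,40,36,4,96,79,88]}
After op 11 (replace /kz/tpa 77): {"b":[45,66,86,78],"f":52,"kz":{"id":9,"t":74,"tpa":77},"mso":[81,80,40,36,4,96,79,88]}
After op 12 (replace /kz/t 20): {"b":[45,66,86,78],"f":52,"kz":{"id":9,"t":20,"tpa":77},"mso":[81,80,40,36,4,96,79,88]}
After op 13 (add /b/4 35): {"b":[45,66,86,78,35],"f":52,"kz":{"id":9,"t":20,"tpa":77},"mso":[81,80,40,36,4,96,79,88]}
After op 14 (replace /b/1 70): {"b":[45,70,86,78,35],"f":52,"kz":{"id":9,"t":20,"tpa":77},"mso":[81,80,40,36,4,96,79,88]}
After op 15 (replace /mso/6 59): {"b":[45,70,86,78,35],"f":52,"kz":{"id":9,"t":20,"tpa":77},"mso":[81,80,40,36,4,96,59,88]}
After op 16 (add /kz/tpa 79): {"b":[45,70,86,78,35],"f":52,"kz":{"id":9,"t":20,"tpa":79},"mso":[81,80,40,36,4,96,59,88]}
After op 17 (add /yu 47): {"b":[45,70,86,78,35],"f":52,"kz":{"id":9,"t":20,"tpa":79},"mso":[81,80,40,36,4,96,59,88],"yu":47}
After op 18 (replace /mso/0 43): {"b":[45,70,86,78,35],"f":52,"kz":{"id":9,"t":20,"tpa":79},"mso":[43,80,40,36,4,96,59,88],"yu":47}
After op 19 (add /mso/4 72): {"b":[45,70,86,78,35],"f":52,"kz":{"id":9,"t":20,"tpa":79},"mso":[43,80,40,36,72,4,96,59,88],"yu":47}
After op 20 (replace /mso/6 47): {"b":[45,70,86,78,35],"f":52,"kz":{"id":9,"t":20,"tpa":79},"mso":[43,80,40,36,72,4,47,59,88],"yu":47}
After op 21 (remove /b/4): {"b":[45,70,86,78],"f":52,"kz":{"id":9,"t":20,"tpa":79},"mso":[43,80,40,36,72,4,47,59,88],"yu":47}
After op 22 (replace /mso/1 15): {"b":[45,70,86,78],"f":52,"kz":{"id":9,"t":20,"tpa":79},"mso":[43,15,40,36,72,4,47,59,88],"yu":47}
Size at path /kz: 3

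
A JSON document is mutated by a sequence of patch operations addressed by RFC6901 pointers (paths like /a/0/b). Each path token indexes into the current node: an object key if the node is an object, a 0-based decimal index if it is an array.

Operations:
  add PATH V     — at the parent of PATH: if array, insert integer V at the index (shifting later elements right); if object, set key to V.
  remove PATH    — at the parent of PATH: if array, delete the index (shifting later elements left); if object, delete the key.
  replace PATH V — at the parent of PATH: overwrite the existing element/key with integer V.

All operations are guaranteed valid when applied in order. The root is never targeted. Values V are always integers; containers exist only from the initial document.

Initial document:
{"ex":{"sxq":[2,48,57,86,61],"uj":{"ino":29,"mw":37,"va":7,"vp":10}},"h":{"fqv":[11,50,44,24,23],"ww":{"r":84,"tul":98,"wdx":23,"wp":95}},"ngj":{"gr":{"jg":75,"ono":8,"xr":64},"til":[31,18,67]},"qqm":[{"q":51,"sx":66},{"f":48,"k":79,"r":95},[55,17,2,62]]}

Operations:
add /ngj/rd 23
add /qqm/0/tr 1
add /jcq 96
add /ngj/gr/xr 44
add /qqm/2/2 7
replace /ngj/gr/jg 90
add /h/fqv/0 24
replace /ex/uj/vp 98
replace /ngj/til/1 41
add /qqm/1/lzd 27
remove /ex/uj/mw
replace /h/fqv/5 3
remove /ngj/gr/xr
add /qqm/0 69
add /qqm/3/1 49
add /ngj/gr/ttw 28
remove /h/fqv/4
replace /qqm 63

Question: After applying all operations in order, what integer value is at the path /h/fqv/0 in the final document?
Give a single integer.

After op 1 (add /ngj/rd 23): {"ex":{"sxq":[2,48,57,86,61],"uj":{"ino":29,"mw":37,"va":7,"vp":10}},"h":{"fqv":[11,50,44,24,23],"ww":{"r":84,"tul":98,"wdx":23,"wp":95}},"ngj":{"gr":{"jg":75,"ono":8,"xr":64},"rd":23,"til":[31,18,67]},"qqm":[{"q":51,"sx":66},{"f":48,"k":79,"r":95},[55,17,2,62]]}
After op 2 (add /qqm/0/tr 1): {"ex":{"sxq":[2,48,57,86,61],"uj":{"ino":29,"mw":37,"va":7,"vp":10}},"h":{"fqv":[11,50,44,24,23],"ww":{"r":84,"tul":98,"wdx":23,"wp":95}},"ngj":{"gr":{"jg":75,"ono":8,"xr":64},"rd":23,"til":[31,18,67]},"qqm":[{"q":51,"sx":66,"tr":1},{"f":48,"k":79,"r":95},[55,17,2,62]]}
After op 3 (add /jcq 96): {"ex":{"sxq":[2,48,57,86,61],"uj":{"ino":29,"mw":37,"va":7,"vp":10}},"h":{"fqv":[11,50,44,24,23],"ww":{"r":84,"tul":98,"wdx":23,"wp":95}},"jcq":96,"ngj":{"gr":{"jg":75,"ono":8,"xr":64},"rd":23,"til":[31,18,67]},"qqm":[{"q":51,"sx":66,"tr":1},{"f":48,"k":79,"r":95},[55,17,2,62]]}
After op 4 (add /ngj/gr/xr 44): {"ex":{"sxq":[2,48,57,86,61],"uj":{"ino":29,"mw":37,"va":7,"vp":10}},"h":{"fqv":[11,50,44,24,23],"ww":{"r":84,"tul":98,"wdx":23,"wp":95}},"jcq":96,"ngj":{"gr":{"jg":75,"ono":8,"xr":44},"rd":23,"til":[31,18,67]},"qqm":[{"q":51,"sx":66,"tr":1},{"f":48,"k":79,"r":95},[55,17,2,62]]}
After op 5 (add /qqm/2/2 7): {"ex":{"sxq":[2,48,57,86,61],"uj":{"ino":29,"mw":37,"va":7,"vp":10}},"h":{"fqv":[11,50,44,24,23],"ww":{"r":84,"tul":98,"wdx":23,"wp":95}},"jcq":96,"ngj":{"gr":{"jg":75,"ono":8,"xr":44},"rd":23,"til":[31,18,67]},"qqm":[{"q":51,"sx":66,"tr":1},{"f":48,"k":79,"r":95},[55,17,7,2,62]]}
After op 6 (replace /ngj/gr/jg 90): {"ex":{"sxq":[2,48,57,86,61],"uj":{"ino":29,"mw":37,"va":7,"vp":10}},"h":{"fqv":[11,50,44,24,23],"ww":{"r":84,"tul":98,"wdx":23,"wp":95}},"jcq":96,"ngj":{"gr":{"jg":90,"ono":8,"xr":44},"rd":23,"til":[31,18,67]},"qqm":[{"q":51,"sx":66,"tr":1},{"f":48,"k":79,"r":95},[55,17,7,2,62]]}
After op 7 (add /h/fqv/0 24): {"ex":{"sxq":[2,48,57,86,61],"uj":{"ino":29,"mw":37,"va":7,"vp":10}},"h":{"fqv":[24,11,50,44,24,23],"ww":{"r":84,"tul":98,"wdx":23,"wp":95}},"jcq":96,"ngj":{"gr":{"jg":90,"ono":8,"xr":44},"rd":23,"til":[31,18,67]},"qqm":[{"q":51,"sx":66,"tr":1},{"f":48,"k":79,"r":95},[55,17,7,2,62]]}
After op 8 (replace /ex/uj/vp 98): {"ex":{"sxq":[2,48,57,86,61],"uj":{"ino":29,"mw":37,"va":7,"vp":98}},"h":{"fqv":[24,11,50,44,24,23],"ww":{"r":84,"tul":98,"wdx":23,"wp":95}},"jcq":96,"ngj":{"gr":{"jg":90,"ono":8,"xr":44},"rd":23,"til":[31,18,67]},"qqm":[{"q":51,"sx":66,"tr":1},{"f":48,"k":79,"r":95},[55,17,7,2,62]]}
After op 9 (replace /ngj/til/1 41): {"ex":{"sxq":[2,48,57,86,61],"uj":{"ino":29,"mw":37,"va":7,"vp":98}},"h":{"fqv":[24,11,50,44,24,23],"ww":{"r":84,"tul":98,"wdx":23,"wp":95}},"jcq":96,"ngj":{"gr":{"jg":90,"ono":8,"xr":44},"rd":23,"til":[31,41,67]},"qqm":[{"q":51,"sx":66,"tr":1},{"f":48,"k":79,"r":95},[55,17,7,2,62]]}
After op 10 (add /qqm/1/lzd 27): {"ex":{"sxq":[2,48,57,86,61],"uj":{"ino":29,"mw":37,"va":7,"vp":98}},"h":{"fqv":[24,11,50,44,24,23],"ww":{"r":84,"tul":98,"wdx":23,"wp":95}},"jcq":96,"ngj":{"gr":{"jg":90,"ono":8,"xr":44},"rd":23,"til":[31,41,67]},"qqm":[{"q":51,"sx":66,"tr":1},{"f":48,"k":79,"lzd":27,"r":95},[55,17,7,2,62]]}
After op 11 (remove /ex/uj/mw): {"ex":{"sxq":[2,48,57,86,61],"uj":{"ino":29,"va":7,"vp":98}},"h":{"fqv":[24,11,50,44,24,23],"ww":{"r":84,"tul":98,"wdx":23,"wp":95}},"jcq":96,"ngj":{"gr":{"jg":90,"ono":8,"xr":44},"rd":23,"til":[31,41,67]},"qqm":[{"q":51,"sx":66,"tr":1},{"f":48,"k":79,"lzd":27,"r":95},[55,17,7,2,62]]}
After op 12 (replace /h/fqv/5 3): {"ex":{"sxq":[2,48,57,86,61],"uj":{"ino":29,"va":7,"vp":98}},"h":{"fqv":[24,11,50,44,24,3],"ww":{"r":84,"tul":98,"wdx":23,"wp":95}},"jcq":96,"ngj":{"gr":{"jg":90,"ono":8,"xr":44},"rd":23,"til":[31,41,67]},"qqm":[{"q":51,"sx":66,"tr":1},{"f":48,"k":79,"lzd":27,"r":95},[55,17,7,2,62]]}
After op 13 (remove /ngj/gr/xr): {"ex":{"sxq":[2,48,57,86,61],"uj":{"ino":29,"va":7,"vp":98}},"h":{"fqv":[24,11,50,44,24,3],"ww":{"r":84,"tul":98,"wdx":23,"wp":95}},"jcq":96,"ngj":{"gr":{"jg":90,"ono":8},"rd":23,"til":[31,41,67]},"qqm":[{"q":51,"sx":66,"tr":1},{"f":48,"k":79,"lzd":27,"r":95},[55,17,7,2,62]]}
After op 14 (add /qqm/0 69): {"ex":{"sxq":[2,48,57,86,61],"uj":{"ino":29,"va":7,"vp":98}},"h":{"fqv":[24,11,50,44,24,3],"ww":{"r":84,"tul":98,"wdx":23,"wp":95}},"jcq":96,"ngj":{"gr":{"jg":90,"ono":8},"rd":23,"til":[31,41,67]},"qqm":[69,{"q":51,"sx":66,"tr":1},{"f":48,"k":79,"lzd":27,"r":95},[55,17,7,2,62]]}
After op 15 (add /qqm/3/1 49): {"ex":{"sxq":[2,48,57,86,61],"uj":{"ino":29,"va":7,"vp":98}},"h":{"fqv":[24,11,50,44,24,3],"ww":{"r":84,"tul":98,"wdx":23,"wp":95}},"jcq":96,"ngj":{"gr":{"jg":90,"ono":8},"rd":23,"til":[31,41,67]},"qqm":[69,{"q":51,"sx":66,"tr":1},{"f":48,"k":79,"lzd":27,"r":95},[55,49,17,7,2,62]]}
After op 16 (add /ngj/gr/ttw 28): {"ex":{"sxq":[2,48,57,86,61],"uj":{"ino":29,"va":7,"vp":98}},"h":{"fqv":[24,11,50,44,24,3],"ww":{"r":84,"tul":98,"wdx":23,"wp":95}},"jcq":96,"ngj":{"gr":{"jg":90,"ono":8,"ttw":28},"rd":23,"til":[31,41,67]},"qqm":[69,{"q":51,"sx":66,"tr":1},{"f":48,"k":79,"lzd":27,"r":95},[55,49,17,7,2,62]]}
After op 17 (remove /h/fqv/4): {"ex":{"sxq":[2,48,57,86,61],"uj":{"ino":29,"va":7,"vp":98}},"h":{"fqv":[24,11,50,44,3],"ww":{"r":84,"tul":98,"wdx":23,"wp":95}},"jcq":96,"ngj":{"gr":{"jg":90,"ono":8,"ttw":28},"rd":23,"til":[31,41,67]},"qqm":[69,{"q":51,"sx":66,"tr":1},{"f":48,"k":79,"lzd":27,"r":95},[55,49,17,7,2,62]]}
After op 18 (replace /qqm 63): {"ex":{"sxq":[2,48,57,86,61],"uj":{"ino":29,"va":7,"vp":98}},"h":{"fqv":[24,11,50,44,3],"ww":{"r":84,"tul":98,"wdx":23,"wp":95}},"jcq":96,"ngj":{"gr":{"jg":90,"ono":8,"ttw":28},"rd":23,"til":[31,41,67]},"qqm":63}
Value at /h/fqv/0: 24

Answer: 24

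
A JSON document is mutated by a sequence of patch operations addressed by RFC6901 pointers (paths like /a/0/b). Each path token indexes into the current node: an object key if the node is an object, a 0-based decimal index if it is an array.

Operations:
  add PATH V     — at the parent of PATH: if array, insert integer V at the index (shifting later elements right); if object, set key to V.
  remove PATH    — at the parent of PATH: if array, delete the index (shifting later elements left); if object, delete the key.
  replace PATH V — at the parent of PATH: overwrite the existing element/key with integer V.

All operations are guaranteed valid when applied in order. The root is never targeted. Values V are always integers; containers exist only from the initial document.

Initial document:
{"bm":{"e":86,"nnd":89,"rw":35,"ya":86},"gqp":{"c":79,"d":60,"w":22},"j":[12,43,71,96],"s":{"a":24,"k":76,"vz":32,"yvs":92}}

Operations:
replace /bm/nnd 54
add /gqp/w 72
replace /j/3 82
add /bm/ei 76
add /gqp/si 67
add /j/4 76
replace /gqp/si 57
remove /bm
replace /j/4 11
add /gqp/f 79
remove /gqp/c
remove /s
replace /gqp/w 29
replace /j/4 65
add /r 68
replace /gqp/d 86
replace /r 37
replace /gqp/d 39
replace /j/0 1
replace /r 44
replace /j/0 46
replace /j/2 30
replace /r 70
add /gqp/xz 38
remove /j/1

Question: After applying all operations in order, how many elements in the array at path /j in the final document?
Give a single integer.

After op 1 (replace /bm/nnd 54): {"bm":{"e":86,"nnd":54,"rw":35,"ya":86},"gqp":{"c":79,"d":60,"w":22},"j":[12,43,71,96],"s":{"a":24,"k":76,"vz":32,"yvs":92}}
After op 2 (add /gqp/w 72): {"bm":{"e":86,"nnd":54,"rw":35,"ya":86},"gqp":{"c":79,"d":60,"w":72},"j":[12,43,71,96],"s":{"a":24,"k":76,"vz":32,"yvs":92}}
After op 3 (replace /j/3 82): {"bm":{"e":86,"nnd":54,"rw":35,"ya":86},"gqp":{"c":79,"d":60,"w":72},"j":[12,43,71,82],"s":{"a":24,"k":76,"vz":32,"yvs":92}}
After op 4 (add /bm/ei 76): {"bm":{"e":86,"ei":76,"nnd":54,"rw":35,"ya":86},"gqp":{"c":79,"d":60,"w":72},"j":[12,43,71,82],"s":{"a":24,"k":76,"vz":32,"yvs":92}}
After op 5 (add /gqp/si 67): {"bm":{"e":86,"ei":76,"nnd":54,"rw":35,"ya":86},"gqp":{"c":79,"d":60,"si":67,"w":72},"j":[12,43,71,82],"s":{"a":24,"k":76,"vz":32,"yvs":92}}
After op 6 (add /j/4 76): {"bm":{"e":86,"ei":76,"nnd":54,"rw":35,"ya":86},"gqp":{"c":79,"d":60,"si":67,"w":72},"j":[12,43,71,82,76],"s":{"a":24,"k":76,"vz":32,"yvs":92}}
After op 7 (replace /gqp/si 57): {"bm":{"e":86,"ei":76,"nnd":54,"rw":35,"ya":86},"gqp":{"c":79,"d":60,"si":57,"w":72},"j":[12,43,71,82,76],"s":{"a":24,"k":76,"vz":32,"yvs":92}}
After op 8 (remove /bm): {"gqp":{"c":79,"d":60,"si":57,"w":72},"j":[12,43,71,82,76],"s":{"a":24,"k":76,"vz":32,"yvs":92}}
After op 9 (replace /j/4 11): {"gqp":{"c":79,"d":60,"si":57,"w":72},"j":[12,43,71,82,11],"s":{"a":24,"k":76,"vz":32,"yvs":92}}
After op 10 (add /gqp/f 79): {"gqp":{"c":79,"d":60,"f":79,"si":57,"w":72},"j":[12,43,71,82,11],"s":{"a":24,"k":76,"vz":32,"yvs":92}}
After op 11 (remove /gqp/c): {"gqp":{"d":60,"f":79,"si":57,"w":72},"j":[12,43,71,82,11],"s":{"a":24,"k":76,"vz":32,"yvs":92}}
After op 12 (remove /s): {"gqp":{"d":60,"f":79,"si":57,"w":72},"j":[12,43,71,82,11]}
After op 13 (replace /gqp/w 29): {"gqp":{"d":60,"f":79,"si":57,"w":29},"j":[12,43,71,82,11]}
After op 14 (replace /j/4 65): {"gqp":{"d":60,"f":79,"si":57,"w":29},"j":[12,43,71,82,65]}
After op 15 (add /r 68): {"gqp":{"d":60,"f":79,"si":57,"w":29},"j":[12,43,71,82,65],"r":68}
After op 16 (replace /gqp/d 86): {"gqp":{"d":86,"f":79,"si":57,"w":29},"j":[12,43,71,82,65],"r":68}
After op 17 (replace /r 37): {"gqp":{"d":86,"f":79,"si":57,"w":29},"j":[12,43,71,82,65],"r":37}
After op 18 (replace /gqp/d 39): {"gqp":{"d":39,"f":79,"si":57,"w":29},"j":[12,43,71,82,65],"r":37}
After op 19 (replace /j/0 1): {"gqp":{"d":39,"f":79,"si":57,"w":29},"j":[1,43,71,82,65],"r":37}
After op 20 (replace /r 44): {"gqp":{"d":39,"f":79,"si":57,"w":29},"j":[1,43,71,82,65],"r":44}
After op 21 (replace /j/0 46): {"gqp":{"d":39,"f":79,"si":57,"w":29},"j":[46,43,71,82,65],"r":44}
After op 22 (replace /j/2 30): {"gqp":{"d":39,"f":79,"si":57,"w":29},"j":[46,43,30,82,65],"r":44}
After op 23 (replace /r 70): {"gqp":{"d":39,"f":79,"si":57,"w":29},"j":[46,43,30,82,65],"r":70}
After op 24 (add /gqp/xz 38): {"gqp":{"d":39,"f":79,"si":57,"w":29,"xz":38},"j":[46,43,30,82,65],"r":70}
After op 25 (remove /j/1): {"gqp":{"d":39,"f":79,"si":57,"w":29,"xz":38},"j":[46,30,82,65],"r":70}
Size at path /j: 4

Answer: 4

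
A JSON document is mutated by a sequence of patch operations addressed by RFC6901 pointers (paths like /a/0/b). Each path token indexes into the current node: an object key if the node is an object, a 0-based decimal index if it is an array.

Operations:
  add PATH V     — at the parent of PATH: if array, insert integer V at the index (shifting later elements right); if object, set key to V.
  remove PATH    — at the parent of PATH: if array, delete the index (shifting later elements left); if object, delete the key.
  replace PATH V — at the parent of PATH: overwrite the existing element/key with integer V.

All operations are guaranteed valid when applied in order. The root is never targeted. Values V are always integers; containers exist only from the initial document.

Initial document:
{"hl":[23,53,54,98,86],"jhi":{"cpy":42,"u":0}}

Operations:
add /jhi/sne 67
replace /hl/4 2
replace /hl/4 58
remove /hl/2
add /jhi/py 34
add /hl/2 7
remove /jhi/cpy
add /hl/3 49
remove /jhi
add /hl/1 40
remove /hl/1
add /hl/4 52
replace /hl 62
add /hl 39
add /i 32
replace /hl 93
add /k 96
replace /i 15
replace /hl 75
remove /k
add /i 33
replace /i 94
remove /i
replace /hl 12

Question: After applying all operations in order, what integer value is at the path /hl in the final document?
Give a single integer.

Answer: 12

Derivation:
After op 1 (add /jhi/sne 67): {"hl":[23,53,54,98,86],"jhi":{"cpy":42,"sne":67,"u":0}}
After op 2 (replace /hl/4 2): {"hl":[23,53,54,98,2],"jhi":{"cpy":42,"sne":67,"u":0}}
After op 3 (replace /hl/4 58): {"hl":[23,53,54,98,58],"jhi":{"cpy":42,"sne":67,"u":0}}
After op 4 (remove /hl/2): {"hl":[23,53,98,58],"jhi":{"cpy":42,"sne":67,"u":0}}
After op 5 (add /jhi/py 34): {"hl":[23,53,98,58],"jhi":{"cpy":42,"py":34,"sne":67,"u":0}}
After op 6 (add /hl/2 7): {"hl":[23,53,7,98,58],"jhi":{"cpy":42,"py":34,"sne":67,"u":0}}
After op 7 (remove /jhi/cpy): {"hl":[23,53,7,98,58],"jhi":{"py":34,"sne":67,"u":0}}
After op 8 (add /hl/3 49): {"hl":[23,53,7,49,98,58],"jhi":{"py":34,"sne":67,"u":0}}
After op 9 (remove /jhi): {"hl":[23,53,7,49,98,58]}
After op 10 (add /hl/1 40): {"hl":[23,40,53,7,49,98,58]}
After op 11 (remove /hl/1): {"hl":[23,53,7,49,98,58]}
After op 12 (add /hl/4 52): {"hl":[23,53,7,49,52,98,58]}
After op 13 (replace /hl 62): {"hl":62}
After op 14 (add /hl 39): {"hl":39}
After op 15 (add /i 32): {"hl":39,"i":32}
After op 16 (replace /hl 93): {"hl":93,"i":32}
After op 17 (add /k 96): {"hl":93,"i":32,"k":96}
After op 18 (replace /i 15): {"hl":93,"i":15,"k":96}
After op 19 (replace /hl 75): {"hl":75,"i":15,"k":96}
After op 20 (remove /k): {"hl":75,"i":15}
After op 21 (add /i 33): {"hl":75,"i":33}
After op 22 (replace /i 94): {"hl":75,"i":94}
After op 23 (remove /i): {"hl":75}
After op 24 (replace /hl 12): {"hl":12}
Value at /hl: 12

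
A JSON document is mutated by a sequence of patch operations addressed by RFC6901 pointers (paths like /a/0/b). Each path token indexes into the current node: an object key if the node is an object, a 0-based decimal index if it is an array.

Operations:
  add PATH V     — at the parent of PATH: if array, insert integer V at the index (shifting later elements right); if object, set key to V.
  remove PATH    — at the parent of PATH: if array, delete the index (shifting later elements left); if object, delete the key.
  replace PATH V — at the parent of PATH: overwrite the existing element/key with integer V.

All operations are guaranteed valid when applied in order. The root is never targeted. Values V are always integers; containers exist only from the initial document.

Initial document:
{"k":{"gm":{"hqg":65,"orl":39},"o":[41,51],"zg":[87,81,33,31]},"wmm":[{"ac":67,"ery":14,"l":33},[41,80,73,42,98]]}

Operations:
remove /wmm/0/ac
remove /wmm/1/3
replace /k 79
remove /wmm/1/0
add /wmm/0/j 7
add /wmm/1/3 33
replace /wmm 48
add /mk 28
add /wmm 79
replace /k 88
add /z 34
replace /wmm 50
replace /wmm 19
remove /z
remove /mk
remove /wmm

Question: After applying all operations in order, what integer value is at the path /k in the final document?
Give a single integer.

After op 1 (remove /wmm/0/ac): {"k":{"gm":{"hqg":65,"orl":39},"o":[41,51],"zg":[87,81,33,31]},"wmm":[{"ery":14,"l":33},[41,80,73,42,98]]}
After op 2 (remove /wmm/1/3): {"k":{"gm":{"hqg":65,"orl":39},"o":[41,51],"zg":[87,81,33,31]},"wmm":[{"ery":14,"l":33},[41,80,73,98]]}
After op 3 (replace /k 79): {"k":79,"wmm":[{"ery":14,"l":33},[41,80,73,98]]}
After op 4 (remove /wmm/1/0): {"k":79,"wmm":[{"ery":14,"l":33},[80,73,98]]}
After op 5 (add /wmm/0/j 7): {"k":79,"wmm":[{"ery":14,"j":7,"l":33},[80,73,98]]}
After op 6 (add /wmm/1/3 33): {"k":79,"wmm":[{"ery":14,"j":7,"l":33},[80,73,98,33]]}
After op 7 (replace /wmm 48): {"k":79,"wmm":48}
After op 8 (add /mk 28): {"k":79,"mk":28,"wmm":48}
After op 9 (add /wmm 79): {"k":79,"mk":28,"wmm":79}
After op 10 (replace /k 88): {"k":88,"mk":28,"wmm":79}
After op 11 (add /z 34): {"k":88,"mk":28,"wmm":79,"z":34}
After op 12 (replace /wmm 50): {"k":88,"mk":28,"wmm":50,"z":34}
After op 13 (replace /wmm 19): {"k":88,"mk":28,"wmm":19,"z":34}
After op 14 (remove /z): {"k":88,"mk":28,"wmm":19}
After op 15 (remove /mk): {"k":88,"wmm":19}
After op 16 (remove /wmm): {"k":88}
Value at /k: 88

Answer: 88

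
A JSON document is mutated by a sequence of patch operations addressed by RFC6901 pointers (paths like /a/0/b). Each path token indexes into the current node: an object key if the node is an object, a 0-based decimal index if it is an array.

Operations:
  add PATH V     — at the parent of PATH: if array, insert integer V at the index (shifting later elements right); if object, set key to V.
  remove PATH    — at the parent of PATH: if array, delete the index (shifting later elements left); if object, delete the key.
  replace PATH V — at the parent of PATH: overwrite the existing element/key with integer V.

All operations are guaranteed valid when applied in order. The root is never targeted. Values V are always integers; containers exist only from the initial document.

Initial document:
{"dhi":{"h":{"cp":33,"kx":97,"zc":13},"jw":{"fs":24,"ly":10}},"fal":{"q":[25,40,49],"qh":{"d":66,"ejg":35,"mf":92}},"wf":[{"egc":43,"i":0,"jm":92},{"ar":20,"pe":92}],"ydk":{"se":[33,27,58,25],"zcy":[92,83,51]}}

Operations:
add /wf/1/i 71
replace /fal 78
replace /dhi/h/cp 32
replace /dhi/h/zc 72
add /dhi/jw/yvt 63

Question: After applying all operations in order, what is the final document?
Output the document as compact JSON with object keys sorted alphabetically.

Answer: {"dhi":{"h":{"cp":32,"kx":97,"zc":72},"jw":{"fs":24,"ly":10,"yvt":63}},"fal":78,"wf":[{"egc":43,"i":0,"jm":92},{"ar":20,"i":71,"pe":92}],"ydk":{"se":[33,27,58,25],"zcy":[92,83,51]}}

Derivation:
After op 1 (add /wf/1/i 71): {"dhi":{"h":{"cp":33,"kx":97,"zc":13},"jw":{"fs":24,"ly":10}},"fal":{"q":[25,40,49],"qh":{"d":66,"ejg":35,"mf":92}},"wf":[{"egc":43,"i":0,"jm":92},{"ar":20,"i":71,"pe":92}],"ydk":{"se":[33,27,58,25],"zcy":[92,83,51]}}
After op 2 (replace /fal 78): {"dhi":{"h":{"cp":33,"kx":97,"zc":13},"jw":{"fs":24,"ly":10}},"fal":78,"wf":[{"egc":43,"i":0,"jm":92},{"ar":20,"i":71,"pe":92}],"ydk":{"se":[33,27,58,25],"zcy":[92,83,51]}}
After op 3 (replace /dhi/h/cp 32): {"dhi":{"h":{"cp":32,"kx":97,"zc":13},"jw":{"fs":24,"ly":10}},"fal":78,"wf":[{"egc":43,"i":0,"jm":92},{"ar":20,"i":71,"pe":92}],"ydk":{"se":[33,27,58,25],"zcy":[92,83,51]}}
After op 4 (replace /dhi/h/zc 72): {"dhi":{"h":{"cp":32,"kx":97,"zc":72},"jw":{"fs":24,"ly":10}},"fal":78,"wf":[{"egc":43,"i":0,"jm":92},{"ar":20,"i":71,"pe":92}],"ydk":{"se":[33,27,58,25],"zcy":[92,83,51]}}
After op 5 (add /dhi/jw/yvt 63): {"dhi":{"h":{"cp":32,"kx":97,"zc":72},"jw":{"fs":24,"ly":10,"yvt":63}},"fal":78,"wf":[{"egc":43,"i":0,"jm":92},{"ar":20,"i":71,"pe":92}],"ydk":{"se":[33,27,58,25],"zcy":[92,83,51]}}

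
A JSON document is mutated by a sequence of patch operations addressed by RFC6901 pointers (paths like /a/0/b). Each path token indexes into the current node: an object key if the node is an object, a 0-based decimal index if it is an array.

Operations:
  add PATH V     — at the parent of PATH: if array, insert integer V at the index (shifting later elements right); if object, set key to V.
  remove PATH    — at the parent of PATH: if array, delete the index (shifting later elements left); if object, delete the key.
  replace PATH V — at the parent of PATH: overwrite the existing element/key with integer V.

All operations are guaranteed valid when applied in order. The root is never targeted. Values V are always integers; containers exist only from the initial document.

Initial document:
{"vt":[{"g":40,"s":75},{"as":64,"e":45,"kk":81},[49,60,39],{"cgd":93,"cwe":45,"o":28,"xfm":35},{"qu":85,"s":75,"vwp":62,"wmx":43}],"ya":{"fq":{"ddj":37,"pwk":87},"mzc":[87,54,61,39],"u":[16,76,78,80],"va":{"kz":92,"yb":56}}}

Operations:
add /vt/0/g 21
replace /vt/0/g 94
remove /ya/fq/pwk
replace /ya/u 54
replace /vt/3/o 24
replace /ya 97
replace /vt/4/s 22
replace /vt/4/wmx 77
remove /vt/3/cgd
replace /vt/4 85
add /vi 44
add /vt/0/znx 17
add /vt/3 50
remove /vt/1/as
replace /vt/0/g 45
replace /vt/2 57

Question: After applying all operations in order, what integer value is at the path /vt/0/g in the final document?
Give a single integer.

After op 1 (add /vt/0/g 21): {"vt":[{"g":21,"s":75},{"as":64,"e":45,"kk":81},[49,60,39],{"cgd":93,"cwe":45,"o":28,"xfm":35},{"qu":85,"s":75,"vwp":62,"wmx":43}],"ya":{"fq":{"ddj":37,"pwk":87},"mzc":[87,54,61,39],"u":[16,76,78,80],"va":{"kz":92,"yb":56}}}
After op 2 (replace /vt/0/g 94): {"vt":[{"g":94,"s":75},{"as":64,"e":45,"kk":81},[49,60,39],{"cgd":93,"cwe":45,"o":28,"xfm":35},{"qu":85,"s":75,"vwp":62,"wmx":43}],"ya":{"fq":{"ddj":37,"pwk":87},"mzc":[87,54,61,39],"u":[16,76,78,80],"va":{"kz":92,"yb":56}}}
After op 3 (remove /ya/fq/pwk): {"vt":[{"g":94,"s":75},{"as":64,"e":45,"kk":81},[49,60,39],{"cgd":93,"cwe":45,"o":28,"xfm":35},{"qu":85,"s":75,"vwp":62,"wmx":43}],"ya":{"fq":{"ddj":37},"mzc":[87,54,61,39],"u":[16,76,78,80],"va":{"kz":92,"yb":56}}}
After op 4 (replace /ya/u 54): {"vt":[{"g":94,"s":75},{"as":64,"e":45,"kk":81},[49,60,39],{"cgd":93,"cwe":45,"o":28,"xfm":35},{"qu":85,"s":75,"vwp":62,"wmx":43}],"ya":{"fq":{"ddj":37},"mzc":[87,54,61,39],"u":54,"va":{"kz":92,"yb":56}}}
After op 5 (replace /vt/3/o 24): {"vt":[{"g":94,"s":75},{"as":64,"e":45,"kk":81},[49,60,39],{"cgd":93,"cwe":45,"o":24,"xfm":35},{"qu":85,"s":75,"vwp":62,"wmx":43}],"ya":{"fq":{"ddj":37},"mzc":[87,54,61,39],"u":54,"va":{"kz":92,"yb":56}}}
After op 6 (replace /ya 97): {"vt":[{"g":94,"s":75},{"as":64,"e":45,"kk":81},[49,60,39],{"cgd":93,"cwe":45,"o":24,"xfm":35},{"qu":85,"s":75,"vwp":62,"wmx":43}],"ya":97}
After op 7 (replace /vt/4/s 22): {"vt":[{"g":94,"s":75},{"as":64,"e":45,"kk":81},[49,60,39],{"cgd":93,"cwe":45,"o":24,"xfm":35},{"qu":85,"s":22,"vwp":62,"wmx":43}],"ya":97}
After op 8 (replace /vt/4/wmx 77): {"vt":[{"g":94,"s":75},{"as":64,"e":45,"kk":81},[49,60,39],{"cgd":93,"cwe":45,"o":24,"xfm":35},{"qu":85,"s":22,"vwp":62,"wmx":77}],"ya":97}
After op 9 (remove /vt/3/cgd): {"vt":[{"g":94,"s":75},{"as":64,"e":45,"kk":81},[49,60,39],{"cwe":45,"o":24,"xfm":35},{"qu":85,"s":22,"vwp":62,"wmx":77}],"ya":97}
After op 10 (replace /vt/4 85): {"vt":[{"g":94,"s":75},{"as":64,"e":45,"kk":81},[49,60,39],{"cwe":45,"o":24,"xfm":35},85],"ya":97}
After op 11 (add /vi 44): {"vi":44,"vt":[{"g":94,"s":75},{"as":64,"e":45,"kk":81},[49,60,39],{"cwe":45,"o":24,"xfm":35},85],"ya":97}
After op 12 (add /vt/0/znx 17): {"vi":44,"vt":[{"g":94,"s":75,"znx":17},{"as":64,"e":45,"kk":81},[49,60,39],{"cwe":45,"o":24,"xfm":35},85],"ya":97}
After op 13 (add /vt/3 50): {"vi":44,"vt":[{"g":94,"s":75,"znx":17},{"as":64,"e":45,"kk":81},[49,60,39],50,{"cwe":45,"o":24,"xfm":35},85],"ya":97}
After op 14 (remove /vt/1/as): {"vi":44,"vt":[{"g":94,"s":75,"znx":17},{"e":45,"kk":81},[49,60,39],50,{"cwe":45,"o":24,"xfm":35},85],"ya":97}
After op 15 (replace /vt/0/g 45): {"vi":44,"vt":[{"g":45,"s":75,"znx":17},{"e":45,"kk":81},[49,60,39],50,{"cwe":45,"o":24,"xfm":35},85],"ya":97}
After op 16 (replace /vt/2 57): {"vi":44,"vt":[{"g":45,"s":75,"znx":17},{"e":45,"kk":81},57,50,{"cwe":45,"o":24,"xfm":35},85],"ya":97}
Value at /vt/0/g: 45

Answer: 45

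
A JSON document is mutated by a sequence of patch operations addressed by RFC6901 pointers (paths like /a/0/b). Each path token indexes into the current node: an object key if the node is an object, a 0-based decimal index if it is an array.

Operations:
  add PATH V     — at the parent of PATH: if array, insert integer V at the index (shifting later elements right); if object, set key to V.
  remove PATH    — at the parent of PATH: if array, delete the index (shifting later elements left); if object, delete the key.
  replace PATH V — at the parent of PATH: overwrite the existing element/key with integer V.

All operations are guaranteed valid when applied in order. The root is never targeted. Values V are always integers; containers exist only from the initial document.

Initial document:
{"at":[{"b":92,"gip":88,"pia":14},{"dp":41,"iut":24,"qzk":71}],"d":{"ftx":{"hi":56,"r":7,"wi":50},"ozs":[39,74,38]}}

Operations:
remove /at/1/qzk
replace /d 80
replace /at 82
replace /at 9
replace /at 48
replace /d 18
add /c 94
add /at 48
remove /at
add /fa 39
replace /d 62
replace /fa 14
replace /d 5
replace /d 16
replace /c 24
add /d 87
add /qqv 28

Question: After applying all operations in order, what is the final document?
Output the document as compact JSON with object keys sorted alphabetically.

After op 1 (remove /at/1/qzk): {"at":[{"b":92,"gip":88,"pia":14},{"dp":41,"iut":24}],"d":{"ftx":{"hi":56,"r":7,"wi":50},"ozs":[39,74,38]}}
After op 2 (replace /d 80): {"at":[{"b":92,"gip":88,"pia":14},{"dp":41,"iut":24}],"d":80}
After op 3 (replace /at 82): {"at":82,"d":80}
After op 4 (replace /at 9): {"at":9,"d":80}
After op 5 (replace /at 48): {"at":48,"d":80}
After op 6 (replace /d 18): {"at":48,"d":18}
After op 7 (add /c 94): {"at":48,"c":94,"d":18}
After op 8 (add /at 48): {"at":48,"c":94,"d":18}
After op 9 (remove /at): {"c":94,"d":18}
After op 10 (add /fa 39): {"c":94,"d":18,"fa":39}
After op 11 (replace /d 62): {"c":94,"d":62,"fa":39}
After op 12 (replace /fa 14): {"c":94,"d":62,"fa":14}
After op 13 (replace /d 5): {"c":94,"d":5,"fa":14}
After op 14 (replace /d 16): {"c":94,"d":16,"fa":14}
After op 15 (replace /c 24): {"c":24,"d":16,"fa":14}
After op 16 (add /d 87): {"c":24,"d":87,"fa":14}
After op 17 (add /qqv 28): {"c":24,"d":87,"fa":14,"qqv":28}

Answer: {"c":24,"d":87,"fa":14,"qqv":28}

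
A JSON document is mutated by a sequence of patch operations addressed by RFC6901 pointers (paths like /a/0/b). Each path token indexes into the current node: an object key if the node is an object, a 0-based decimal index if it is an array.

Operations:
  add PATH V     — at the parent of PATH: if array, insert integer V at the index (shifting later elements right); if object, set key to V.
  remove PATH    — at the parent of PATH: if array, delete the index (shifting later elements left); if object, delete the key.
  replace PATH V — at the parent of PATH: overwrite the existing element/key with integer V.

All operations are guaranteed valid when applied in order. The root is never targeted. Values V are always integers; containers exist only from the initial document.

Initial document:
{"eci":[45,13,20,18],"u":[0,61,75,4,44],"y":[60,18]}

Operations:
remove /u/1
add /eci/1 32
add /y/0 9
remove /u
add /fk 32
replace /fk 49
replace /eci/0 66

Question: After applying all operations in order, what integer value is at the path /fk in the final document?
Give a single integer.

Answer: 49

Derivation:
After op 1 (remove /u/1): {"eci":[45,13,20,18],"u":[0,75,4,44],"y":[60,18]}
After op 2 (add /eci/1 32): {"eci":[45,32,13,20,18],"u":[0,75,4,44],"y":[60,18]}
After op 3 (add /y/0 9): {"eci":[45,32,13,20,18],"u":[0,75,4,44],"y":[9,60,18]}
After op 4 (remove /u): {"eci":[45,32,13,20,18],"y":[9,60,18]}
After op 5 (add /fk 32): {"eci":[45,32,13,20,18],"fk":32,"y":[9,60,18]}
After op 6 (replace /fk 49): {"eci":[45,32,13,20,18],"fk":49,"y":[9,60,18]}
After op 7 (replace /eci/0 66): {"eci":[66,32,13,20,18],"fk":49,"y":[9,60,18]}
Value at /fk: 49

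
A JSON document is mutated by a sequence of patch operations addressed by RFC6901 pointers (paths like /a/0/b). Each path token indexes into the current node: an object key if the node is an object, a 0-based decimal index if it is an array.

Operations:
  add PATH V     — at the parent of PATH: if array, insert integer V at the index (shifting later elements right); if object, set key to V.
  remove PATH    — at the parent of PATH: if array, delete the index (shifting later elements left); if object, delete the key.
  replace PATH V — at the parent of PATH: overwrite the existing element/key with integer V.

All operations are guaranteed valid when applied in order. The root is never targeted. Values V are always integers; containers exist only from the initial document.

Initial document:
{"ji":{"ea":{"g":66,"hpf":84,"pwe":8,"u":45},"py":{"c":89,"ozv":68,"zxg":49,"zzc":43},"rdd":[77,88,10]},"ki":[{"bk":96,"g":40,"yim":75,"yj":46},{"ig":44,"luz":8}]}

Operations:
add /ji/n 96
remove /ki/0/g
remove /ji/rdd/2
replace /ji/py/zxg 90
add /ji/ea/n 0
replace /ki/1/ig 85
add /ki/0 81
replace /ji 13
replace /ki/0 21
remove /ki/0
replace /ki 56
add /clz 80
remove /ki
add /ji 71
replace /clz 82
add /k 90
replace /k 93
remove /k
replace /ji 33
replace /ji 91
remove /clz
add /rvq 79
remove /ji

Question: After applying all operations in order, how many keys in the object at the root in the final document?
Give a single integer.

After op 1 (add /ji/n 96): {"ji":{"ea":{"g":66,"hpf":84,"pwe":8,"u":45},"n":96,"py":{"c":89,"ozv":68,"zxg":49,"zzc":43},"rdd":[77,88,10]},"ki":[{"bk":96,"g":40,"yim":75,"yj":46},{"ig":44,"luz":8}]}
After op 2 (remove /ki/0/g): {"ji":{"ea":{"g":66,"hpf":84,"pwe":8,"u":45},"n":96,"py":{"c":89,"ozv":68,"zxg":49,"zzc":43},"rdd":[77,88,10]},"ki":[{"bk":96,"yim":75,"yj":46},{"ig":44,"luz":8}]}
After op 3 (remove /ji/rdd/2): {"ji":{"ea":{"g":66,"hpf":84,"pwe":8,"u":45},"n":96,"py":{"c":89,"ozv":68,"zxg":49,"zzc":43},"rdd":[77,88]},"ki":[{"bk":96,"yim":75,"yj":46},{"ig":44,"luz":8}]}
After op 4 (replace /ji/py/zxg 90): {"ji":{"ea":{"g":66,"hpf":84,"pwe":8,"u":45},"n":96,"py":{"c":89,"ozv":68,"zxg":90,"zzc":43},"rdd":[77,88]},"ki":[{"bk":96,"yim":75,"yj":46},{"ig":44,"luz":8}]}
After op 5 (add /ji/ea/n 0): {"ji":{"ea":{"g":66,"hpf":84,"n":0,"pwe":8,"u":45},"n":96,"py":{"c":89,"ozv":68,"zxg":90,"zzc":43},"rdd":[77,88]},"ki":[{"bk":96,"yim":75,"yj":46},{"ig":44,"luz":8}]}
After op 6 (replace /ki/1/ig 85): {"ji":{"ea":{"g":66,"hpf":84,"n":0,"pwe":8,"u":45},"n":96,"py":{"c":89,"ozv":68,"zxg":90,"zzc":43},"rdd":[77,88]},"ki":[{"bk":96,"yim":75,"yj":46},{"ig":85,"luz":8}]}
After op 7 (add /ki/0 81): {"ji":{"ea":{"g":66,"hpf":84,"n":0,"pwe":8,"u":45},"n":96,"py":{"c":89,"ozv":68,"zxg":90,"zzc":43},"rdd":[77,88]},"ki":[81,{"bk":96,"yim":75,"yj":46},{"ig":85,"luz":8}]}
After op 8 (replace /ji 13): {"ji":13,"ki":[81,{"bk":96,"yim":75,"yj":46},{"ig":85,"luz":8}]}
After op 9 (replace /ki/0 21): {"ji":13,"ki":[21,{"bk":96,"yim":75,"yj":46},{"ig":85,"luz":8}]}
After op 10 (remove /ki/0): {"ji":13,"ki":[{"bk":96,"yim":75,"yj":46},{"ig":85,"luz":8}]}
After op 11 (replace /ki 56): {"ji":13,"ki":56}
After op 12 (add /clz 80): {"clz":80,"ji":13,"ki":56}
After op 13 (remove /ki): {"clz":80,"ji":13}
After op 14 (add /ji 71): {"clz":80,"ji":71}
After op 15 (replace /clz 82): {"clz":82,"ji":71}
After op 16 (add /k 90): {"clz":82,"ji":71,"k":90}
After op 17 (replace /k 93): {"clz":82,"ji":71,"k":93}
After op 18 (remove /k): {"clz":82,"ji":71}
After op 19 (replace /ji 33): {"clz":82,"ji":33}
After op 20 (replace /ji 91): {"clz":82,"ji":91}
After op 21 (remove /clz): {"ji":91}
After op 22 (add /rvq 79): {"ji":91,"rvq":79}
After op 23 (remove /ji): {"rvq":79}
Size at the root: 1

Answer: 1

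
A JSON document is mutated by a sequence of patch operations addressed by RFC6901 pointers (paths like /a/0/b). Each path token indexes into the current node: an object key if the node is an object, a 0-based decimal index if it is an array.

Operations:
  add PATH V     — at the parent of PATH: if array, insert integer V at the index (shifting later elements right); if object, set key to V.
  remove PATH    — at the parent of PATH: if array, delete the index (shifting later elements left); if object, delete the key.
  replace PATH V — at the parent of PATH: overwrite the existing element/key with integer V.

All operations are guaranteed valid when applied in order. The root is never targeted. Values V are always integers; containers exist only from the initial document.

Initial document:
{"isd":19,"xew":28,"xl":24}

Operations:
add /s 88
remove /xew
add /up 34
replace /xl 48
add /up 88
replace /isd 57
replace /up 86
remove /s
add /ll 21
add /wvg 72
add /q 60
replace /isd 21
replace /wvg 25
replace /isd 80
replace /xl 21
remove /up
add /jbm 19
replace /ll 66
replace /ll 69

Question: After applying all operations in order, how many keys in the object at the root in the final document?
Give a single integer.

Answer: 6

Derivation:
After op 1 (add /s 88): {"isd":19,"s":88,"xew":28,"xl":24}
After op 2 (remove /xew): {"isd":19,"s":88,"xl":24}
After op 3 (add /up 34): {"isd":19,"s":88,"up":34,"xl":24}
After op 4 (replace /xl 48): {"isd":19,"s":88,"up":34,"xl":48}
After op 5 (add /up 88): {"isd":19,"s":88,"up":88,"xl":48}
After op 6 (replace /isd 57): {"isd":57,"s":88,"up":88,"xl":48}
After op 7 (replace /up 86): {"isd":57,"s":88,"up":86,"xl":48}
After op 8 (remove /s): {"isd":57,"up":86,"xl":48}
After op 9 (add /ll 21): {"isd":57,"ll":21,"up":86,"xl":48}
After op 10 (add /wvg 72): {"isd":57,"ll":21,"up":86,"wvg":72,"xl":48}
After op 11 (add /q 60): {"isd":57,"ll":21,"q":60,"up":86,"wvg":72,"xl":48}
After op 12 (replace /isd 21): {"isd":21,"ll":21,"q":60,"up":86,"wvg":72,"xl":48}
After op 13 (replace /wvg 25): {"isd":21,"ll":21,"q":60,"up":86,"wvg":25,"xl":48}
After op 14 (replace /isd 80): {"isd":80,"ll":21,"q":60,"up":86,"wvg":25,"xl":48}
After op 15 (replace /xl 21): {"isd":80,"ll":21,"q":60,"up":86,"wvg":25,"xl":21}
After op 16 (remove /up): {"isd":80,"ll":21,"q":60,"wvg":25,"xl":21}
After op 17 (add /jbm 19): {"isd":80,"jbm":19,"ll":21,"q":60,"wvg":25,"xl":21}
After op 18 (replace /ll 66): {"isd":80,"jbm":19,"ll":66,"q":60,"wvg":25,"xl":21}
After op 19 (replace /ll 69): {"isd":80,"jbm":19,"ll":69,"q":60,"wvg":25,"xl":21}
Size at the root: 6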